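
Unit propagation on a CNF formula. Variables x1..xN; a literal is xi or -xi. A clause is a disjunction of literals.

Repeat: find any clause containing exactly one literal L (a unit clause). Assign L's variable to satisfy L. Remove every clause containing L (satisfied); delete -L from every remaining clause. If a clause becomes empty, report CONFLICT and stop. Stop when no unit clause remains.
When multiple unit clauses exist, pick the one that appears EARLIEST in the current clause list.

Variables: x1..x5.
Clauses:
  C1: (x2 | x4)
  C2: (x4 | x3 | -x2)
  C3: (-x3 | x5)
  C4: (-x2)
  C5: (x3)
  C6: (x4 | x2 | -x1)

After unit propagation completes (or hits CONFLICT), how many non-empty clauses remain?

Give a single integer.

Answer: 0

Derivation:
unit clause [-2] forces x2=F; simplify:
  drop 2 from [2, 4] -> [4]
  drop 2 from [4, 2, -1] -> [4, -1]
  satisfied 2 clause(s); 4 remain; assigned so far: [2]
unit clause [4] forces x4=T; simplify:
  satisfied 2 clause(s); 2 remain; assigned so far: [2, 4]
unit clause [3] forces x3=T; simplify:
  drop -3 from [-3, 5] -> [5]
  satisfied 1 clause(s); 1 remain; assigned so far: [2, 3, 4]
unit clause [5] forces x5=T; simplify:
  satisfied 1 clause(s); 0 remain; assigned so far: [2, 3, 4, 5]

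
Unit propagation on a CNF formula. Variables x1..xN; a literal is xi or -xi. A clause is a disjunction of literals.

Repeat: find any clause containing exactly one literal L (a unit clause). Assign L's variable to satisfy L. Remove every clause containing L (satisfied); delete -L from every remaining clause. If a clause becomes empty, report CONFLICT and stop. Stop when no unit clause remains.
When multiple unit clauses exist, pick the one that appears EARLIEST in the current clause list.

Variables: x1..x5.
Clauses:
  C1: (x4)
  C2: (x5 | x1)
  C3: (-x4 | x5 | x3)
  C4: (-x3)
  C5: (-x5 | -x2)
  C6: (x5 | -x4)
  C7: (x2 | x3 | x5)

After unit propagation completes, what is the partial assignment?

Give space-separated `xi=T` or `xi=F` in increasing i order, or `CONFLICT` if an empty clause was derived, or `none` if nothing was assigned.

unit clause [4] forces x4=T; simplify:
  drop -4 from [-4, 5, 3] -> [5, 3]
  drop -4 from [5, -4] -> [5]
  satisfied 1 clause(s); 6 remain; assigned so far: [4]
unit clause [-3] forces x3=F; simplify:
  drop 3 from [5, 3] -> [5]
  drop 3 from [2, 3, 5] -> [2, 5]
  satisfied 1 clause(s); 5 remain; assigned so far: [3, 4]
unit clause [5] forces x5=T; simplify:
  drop -5 from [-5, -2] -> [-2]
  satisfied 4 clause(s); 1 remain; assigned so far: [3, 4, 5]
unit clause [-2] forces x2=F; simplify:
  satisfied 1 clause(s); 0 remain; assigned so far: [2, 3, 4, 5]

Answer: x2=F x3=F x4=T x5=T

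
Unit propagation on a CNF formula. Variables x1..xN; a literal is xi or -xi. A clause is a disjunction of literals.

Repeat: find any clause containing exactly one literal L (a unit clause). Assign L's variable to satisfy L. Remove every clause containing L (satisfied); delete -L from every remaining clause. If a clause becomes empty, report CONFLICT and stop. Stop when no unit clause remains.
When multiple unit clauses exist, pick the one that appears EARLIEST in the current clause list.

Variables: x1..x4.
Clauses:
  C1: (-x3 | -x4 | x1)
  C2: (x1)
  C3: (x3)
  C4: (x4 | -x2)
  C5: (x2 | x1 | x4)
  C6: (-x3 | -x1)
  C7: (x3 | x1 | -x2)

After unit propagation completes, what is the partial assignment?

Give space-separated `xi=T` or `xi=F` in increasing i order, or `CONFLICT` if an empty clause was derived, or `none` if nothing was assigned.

Answer: CONFLICT

Derivation:
unit clause [1] forces x1=T; simplify:
  drop -1 from [-3, -1] -> [-3]
  satisfied 4 clause(s); 3 remain; assigned so far: [1]
unit clause [3] forces x3=T; simplify:
  drop -3 from [-3] -> [] (empty!)
  satisfied 1 clause(s); 2 remain; assigned so far: [1, 3]
CONFLICT (empty clause)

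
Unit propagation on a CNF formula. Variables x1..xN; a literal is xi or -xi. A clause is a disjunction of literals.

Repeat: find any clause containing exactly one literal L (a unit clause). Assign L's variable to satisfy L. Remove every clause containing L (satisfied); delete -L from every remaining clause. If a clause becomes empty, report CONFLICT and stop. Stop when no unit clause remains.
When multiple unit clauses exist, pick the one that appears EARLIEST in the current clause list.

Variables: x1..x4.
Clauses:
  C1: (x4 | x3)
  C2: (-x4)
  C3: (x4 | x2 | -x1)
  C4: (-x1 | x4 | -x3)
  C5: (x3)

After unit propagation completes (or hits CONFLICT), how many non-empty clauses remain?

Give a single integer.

unit clause [-4] forces x4=F; simplify:
  drop 4 from [4, 3] -> [3]
  drop 4 from [4, 2, -1] -> [2, -1]
  drop 4 from [-1, 4, -3] -> [-1, -3]
  satisfied 1 clause(s); 4 remain; assigned so far: [4]
unit clause [3] forces x3=T; simplify:
  drop -3 from [-1, -3] -> [-1]
  satisfied 2 clause(s); 2 remain; assigned so far: [3, 4]
unit clause [-1] forces x1=F; simplify:
  satisfied 2 clause(s); 0 remain; assigned so far: [1, 3, 4]

Answer: 0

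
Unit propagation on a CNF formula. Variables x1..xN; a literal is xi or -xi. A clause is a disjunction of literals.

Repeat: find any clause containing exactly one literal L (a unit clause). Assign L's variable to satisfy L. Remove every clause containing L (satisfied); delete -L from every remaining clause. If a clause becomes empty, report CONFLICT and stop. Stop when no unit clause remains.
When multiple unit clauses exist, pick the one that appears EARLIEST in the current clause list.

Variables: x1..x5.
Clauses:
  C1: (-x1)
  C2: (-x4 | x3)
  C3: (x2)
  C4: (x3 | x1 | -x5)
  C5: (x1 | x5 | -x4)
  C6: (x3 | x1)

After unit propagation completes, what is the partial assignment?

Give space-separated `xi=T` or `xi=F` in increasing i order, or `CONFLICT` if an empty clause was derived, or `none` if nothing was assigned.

unit clause [-1] forces x1=F; simplify:
  drop 1 from [3, 1, -5] -> [3, -5]
  drop 1 from [1, 5, -4] -> [5, -4]
  drop 1 from [3, 1] -> [3]
  satisfied 1 clause(s); 5 remain; assigned so far: [1]
unit clause [2] forces x2=T; simplify:
  satisfied 1 clause(s); 4 remain; assigned so far: [1, 2]
unit clause [3] forces x3=T; simplify:
  satisfied 3 clause(s); 1 remain; assigned so far: [1, 2, 3]

Answer: x1=F x2=T x3=T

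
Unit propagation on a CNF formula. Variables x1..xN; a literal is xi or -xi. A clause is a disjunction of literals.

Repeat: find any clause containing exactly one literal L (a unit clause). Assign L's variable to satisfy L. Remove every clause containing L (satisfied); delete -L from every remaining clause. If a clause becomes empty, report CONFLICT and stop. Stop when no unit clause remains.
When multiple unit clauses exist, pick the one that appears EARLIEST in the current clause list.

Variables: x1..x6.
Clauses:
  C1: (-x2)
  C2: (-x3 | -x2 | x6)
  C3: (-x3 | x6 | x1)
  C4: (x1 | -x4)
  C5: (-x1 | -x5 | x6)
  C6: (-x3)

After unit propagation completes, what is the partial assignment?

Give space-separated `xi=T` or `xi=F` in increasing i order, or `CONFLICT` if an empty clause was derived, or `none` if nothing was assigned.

unit clause [-2] forces x2=F; simplify:
  satisfied 2 clause(s); 4 remain; assigned so far: [2]
unit clause [-3] forces x3=F; simplify:
  satisfied 2 clause(s); 2 remain; assigned so far: [2, 3]

Answer: x2=F x3=F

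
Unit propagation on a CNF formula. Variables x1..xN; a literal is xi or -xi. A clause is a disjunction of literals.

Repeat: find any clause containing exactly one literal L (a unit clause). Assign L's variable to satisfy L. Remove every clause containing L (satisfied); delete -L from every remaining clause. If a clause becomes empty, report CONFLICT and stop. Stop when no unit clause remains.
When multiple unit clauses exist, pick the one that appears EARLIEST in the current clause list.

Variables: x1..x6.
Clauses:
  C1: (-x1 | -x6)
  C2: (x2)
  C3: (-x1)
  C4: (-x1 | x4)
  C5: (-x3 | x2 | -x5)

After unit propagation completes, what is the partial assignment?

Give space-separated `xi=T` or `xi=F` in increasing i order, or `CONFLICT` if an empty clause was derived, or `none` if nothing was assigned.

Answer: x1=F x2=T

Derivation:
unit clause [2] forces x2=T; simplify:
  satisfied 2 clause(s); 3 remain; assigned so far: [2]
unit clause [-1] forces x1=F; simplify:
  satisfied 3 clause(s); 0 remain; assigned so far: [1, 2]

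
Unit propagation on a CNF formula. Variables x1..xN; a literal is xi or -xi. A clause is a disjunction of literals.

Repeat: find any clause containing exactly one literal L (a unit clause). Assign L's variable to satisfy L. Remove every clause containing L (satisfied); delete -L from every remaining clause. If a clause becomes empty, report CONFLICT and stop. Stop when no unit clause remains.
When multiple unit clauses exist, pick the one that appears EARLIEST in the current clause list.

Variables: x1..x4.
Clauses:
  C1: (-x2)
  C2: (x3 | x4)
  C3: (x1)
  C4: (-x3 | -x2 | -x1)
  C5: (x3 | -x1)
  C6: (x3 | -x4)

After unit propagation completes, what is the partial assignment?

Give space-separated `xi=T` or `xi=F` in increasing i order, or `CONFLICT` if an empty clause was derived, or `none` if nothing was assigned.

Answer: x1=T x2=F x3=T

Derivation:
unit clause [-2] forces x2=F; simplify:
  satisfied 2 clause(s); 4 remain; assigned so far: [2]
unit clause [1] forces x1=T; simplify:
  drop -1 from [3, -1] -> [3]
  satisfied 1 clause(s); 3 remain; assigned so far: [1, 2]
unit clause [3] forces x3=T; simplify:
  satisfied 3 clause(s); 0 remain; assigned so far: [1, 2, 3]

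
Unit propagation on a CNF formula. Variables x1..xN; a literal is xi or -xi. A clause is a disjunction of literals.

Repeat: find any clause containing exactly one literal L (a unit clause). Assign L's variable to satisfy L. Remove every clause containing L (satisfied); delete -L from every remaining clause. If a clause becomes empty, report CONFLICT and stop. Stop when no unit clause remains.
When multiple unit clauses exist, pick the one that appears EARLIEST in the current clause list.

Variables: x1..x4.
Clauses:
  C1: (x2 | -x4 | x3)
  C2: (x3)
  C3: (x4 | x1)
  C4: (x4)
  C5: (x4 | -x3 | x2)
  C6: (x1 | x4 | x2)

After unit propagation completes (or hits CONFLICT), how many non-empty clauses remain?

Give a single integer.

Answer: 0

Derivation:
unit clause [3] forces x3=T; simplify:
  drop -3 from [4, -3, 2] -> [4, 2]
  satisfied 2 clause(s); 4 remain; assigned so far: [3]
unit clause [4] forces x4=T; simplify:
  satisfied 4 clause(s); 0 remain; assigned so far: [3, 4]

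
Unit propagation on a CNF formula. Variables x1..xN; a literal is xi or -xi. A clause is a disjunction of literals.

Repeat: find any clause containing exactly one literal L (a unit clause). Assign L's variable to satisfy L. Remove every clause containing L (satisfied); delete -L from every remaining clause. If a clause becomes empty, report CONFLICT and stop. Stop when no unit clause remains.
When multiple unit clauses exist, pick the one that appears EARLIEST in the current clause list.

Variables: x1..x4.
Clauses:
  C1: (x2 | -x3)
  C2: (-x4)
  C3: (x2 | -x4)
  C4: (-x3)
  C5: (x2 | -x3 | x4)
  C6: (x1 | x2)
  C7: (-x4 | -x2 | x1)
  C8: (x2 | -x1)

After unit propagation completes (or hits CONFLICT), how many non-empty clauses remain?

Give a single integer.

unit clause [-4] forces x4=F; simplify:
  drop 4 from [2, -3, 4] -> [2, -3]
  satisfied 3 clause(s); 5 remain; assigned so far: [4]
unit clause [-3] forces x3=F; simplify:
  satisfied 3 clause(s); 2 remain; assigned so far: [3, 4]

Answer: 2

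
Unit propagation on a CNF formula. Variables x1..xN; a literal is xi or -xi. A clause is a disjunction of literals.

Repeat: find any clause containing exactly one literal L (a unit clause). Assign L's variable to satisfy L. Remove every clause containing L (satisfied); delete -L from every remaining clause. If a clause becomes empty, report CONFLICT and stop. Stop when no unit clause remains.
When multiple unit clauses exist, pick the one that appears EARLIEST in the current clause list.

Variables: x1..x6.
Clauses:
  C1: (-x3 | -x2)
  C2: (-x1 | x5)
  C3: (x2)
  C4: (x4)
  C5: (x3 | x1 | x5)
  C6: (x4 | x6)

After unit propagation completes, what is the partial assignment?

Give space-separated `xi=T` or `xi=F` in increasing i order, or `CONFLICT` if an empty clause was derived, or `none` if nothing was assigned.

unit clause [2] forces x2=T; simplify:
  drop -2 from [-3, -2] -> [-3]
  satisfied 1 clause(s); 5 remain; assigned so far: [2]
unit clause [-3] forces x3=F; simplify:
  drop 3 from [3, 1, 5] -> [1, 5]
  satisfied 1 clause(s); 4 remain; assigned so far: [2, 3]
unit clause [4] forces x4=T; simplify:
  satisfied 2 clause(s); 2 remain; assigned so far: [2, 3, 4]

Answer: x2=T x3=F x4=T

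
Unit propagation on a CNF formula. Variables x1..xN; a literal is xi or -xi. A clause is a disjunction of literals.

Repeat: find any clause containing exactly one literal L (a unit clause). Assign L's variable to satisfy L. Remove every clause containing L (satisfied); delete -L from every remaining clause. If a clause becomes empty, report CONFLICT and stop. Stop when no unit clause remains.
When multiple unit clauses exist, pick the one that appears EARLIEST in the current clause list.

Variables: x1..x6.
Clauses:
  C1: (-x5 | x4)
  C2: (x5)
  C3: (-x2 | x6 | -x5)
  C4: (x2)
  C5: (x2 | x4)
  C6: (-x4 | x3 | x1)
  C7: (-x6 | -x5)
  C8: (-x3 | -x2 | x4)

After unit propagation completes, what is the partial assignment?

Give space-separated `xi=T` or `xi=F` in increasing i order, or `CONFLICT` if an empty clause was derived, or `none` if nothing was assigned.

unit clause [5] forces x5=T; simplify:
  drop -5 from [-5, 4] -> [4]
  drop -5 from [-2, 6, -5] -> [-2, 6]
  drop -5 from [-6, -5] -> [-6]
  satisfied 1 clause(s); 7 remain; assigned so far: [5]
unit clause [4] forces x4=T; simplify:
  drop -4 from [-4, 3, 1] -> [3, 1]
  satisfied 3 clause(s); 4 remain; assigned so far: [4, 5]
unit clause [2] forces x2=T; simplify:
  drop -2 from [-2, 6] -> [6]
  satisfied 1 clause(s); 3 remain; assigned so far: [2, 4, 5]
unit clause [6] forces x6=T; simplify:
  drop -6 from [-6] -> [] (empty!)
  satisfied 1 clause(s); 2 remain; assigned so far: [2, 4, 5, 6]
CONFLICT (empty clause)

Answer: CONFLICT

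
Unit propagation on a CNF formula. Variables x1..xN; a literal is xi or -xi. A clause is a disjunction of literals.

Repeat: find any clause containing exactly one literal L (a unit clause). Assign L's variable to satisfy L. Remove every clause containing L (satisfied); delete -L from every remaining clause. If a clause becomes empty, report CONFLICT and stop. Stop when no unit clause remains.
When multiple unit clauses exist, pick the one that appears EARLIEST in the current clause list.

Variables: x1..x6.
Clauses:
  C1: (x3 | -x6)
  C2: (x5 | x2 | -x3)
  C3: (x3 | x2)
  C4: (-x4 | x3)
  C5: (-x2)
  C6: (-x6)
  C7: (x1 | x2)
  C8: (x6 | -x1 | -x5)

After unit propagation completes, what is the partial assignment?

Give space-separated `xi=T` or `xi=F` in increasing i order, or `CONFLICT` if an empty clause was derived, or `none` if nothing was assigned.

unit clause [-2] forces x2=F; simplify:
  drop 2 from [5, 2, -3] -> [5, -3]
  drop 2 from [3, 2] -> [3]
  drop 2 from [1, 2] -> [1]
  satisfied 1 clause(s); 7 remain; assigned so far: [2]
unit clause [3] forces x3=T; simplify:
  drop -3 from [5, -3] -> [5]
  satisfied 3 clause(s); 4 remain; assigned so far: [2, 3]
unit clause [5] forces x5=T; simplify:
  drop -5 from [6, -1, -5] -> [6, -1]
  satisfied 1 clause(s); 3 remain; assigned so far: [2, 3, 5]
unit clause [-6] forces x6=F; simplify:
  drop 6 from [6, -1] -> [-1]
  satisfied 1 clause(s); 2 remain; assigned so far: [2, 3, 5, 6]
unit clause [1] forces x1=T; simplify:
  drop -1 from [-1] -> [] (empty!)
  satisfied 1 clause(s); 1 remain; assigned so far: [1, 2, 3, 5, 6]
CONFLICT (empty clause)

Answer: CONFLICT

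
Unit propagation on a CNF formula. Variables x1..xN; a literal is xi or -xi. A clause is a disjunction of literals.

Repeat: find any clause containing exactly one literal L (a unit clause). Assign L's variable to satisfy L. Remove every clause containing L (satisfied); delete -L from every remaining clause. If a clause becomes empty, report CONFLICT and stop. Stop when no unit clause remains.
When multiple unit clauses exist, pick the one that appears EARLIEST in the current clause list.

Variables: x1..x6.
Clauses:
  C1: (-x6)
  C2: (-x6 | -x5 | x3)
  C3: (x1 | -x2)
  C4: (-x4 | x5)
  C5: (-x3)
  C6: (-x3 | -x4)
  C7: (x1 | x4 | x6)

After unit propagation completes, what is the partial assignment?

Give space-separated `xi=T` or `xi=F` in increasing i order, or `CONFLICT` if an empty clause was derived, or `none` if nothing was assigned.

Answer: x3=F x6=F

Derivation:
unit clause [-6] forces x6=F; simplify:
  drop 6 from [1, 4, 6] -> [1, 4]
  satisfied 2 clause(s); 5 remain; assigned so far: [6]
unit clause [-3] forces x3=F; simplify:
  satisfied 2 clause(s); 3 remain; assigned so far: [3, 6]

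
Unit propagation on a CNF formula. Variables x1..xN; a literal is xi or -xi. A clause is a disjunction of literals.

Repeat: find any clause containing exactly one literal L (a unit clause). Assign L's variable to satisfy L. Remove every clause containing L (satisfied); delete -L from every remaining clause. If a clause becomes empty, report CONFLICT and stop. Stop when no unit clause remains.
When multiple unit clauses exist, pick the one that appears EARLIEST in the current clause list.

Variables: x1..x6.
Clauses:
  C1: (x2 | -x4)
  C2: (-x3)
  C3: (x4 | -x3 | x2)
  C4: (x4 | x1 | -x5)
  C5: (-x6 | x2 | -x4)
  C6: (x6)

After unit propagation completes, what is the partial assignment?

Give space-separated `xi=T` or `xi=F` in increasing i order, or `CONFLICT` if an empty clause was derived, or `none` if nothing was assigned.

unit clause [-3] forces x3=F; simplify:
  satisfied 2 clause(s); 4 remain; assigned so far: [3]
unit clause [6] forces x6=T; simplify:
  drop -6 from [-6, 2, -4] -> [2, -4]
  satisfied 1 clause(s); 3 remain; assigned so far: [3, 6]

Answer: x3=F x6=T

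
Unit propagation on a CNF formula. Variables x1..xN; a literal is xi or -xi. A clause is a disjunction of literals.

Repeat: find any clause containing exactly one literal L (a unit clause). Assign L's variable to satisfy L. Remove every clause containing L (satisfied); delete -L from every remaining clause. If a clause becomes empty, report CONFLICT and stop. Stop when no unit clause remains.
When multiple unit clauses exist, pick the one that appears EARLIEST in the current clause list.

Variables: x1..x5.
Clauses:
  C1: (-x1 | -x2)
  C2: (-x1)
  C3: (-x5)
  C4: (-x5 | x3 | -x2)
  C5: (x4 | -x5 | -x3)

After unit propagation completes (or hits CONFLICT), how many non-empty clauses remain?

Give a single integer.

unit clause [-1] forces x1=F; simplify:
  satisfied 2 clause(s); 3 remain; assigned so far: [1]
unit clause [-5] forces x5=F; simplify:
  satisfied 3 clause(s); 0 remain; assigned so far: [1, 5]

Answer: 0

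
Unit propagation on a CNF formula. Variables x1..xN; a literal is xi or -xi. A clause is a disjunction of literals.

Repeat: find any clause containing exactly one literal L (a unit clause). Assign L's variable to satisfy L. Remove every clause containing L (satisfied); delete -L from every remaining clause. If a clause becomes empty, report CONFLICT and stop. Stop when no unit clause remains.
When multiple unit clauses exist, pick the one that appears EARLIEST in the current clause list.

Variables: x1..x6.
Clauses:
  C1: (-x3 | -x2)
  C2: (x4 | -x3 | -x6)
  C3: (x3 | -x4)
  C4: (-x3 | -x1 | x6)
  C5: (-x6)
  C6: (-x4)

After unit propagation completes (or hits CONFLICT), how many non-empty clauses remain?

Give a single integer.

Answer: 2

Derivation:
unit clause [-6] forces x6=F; simplify:
  drop 6 from [-3, -1, 6] -> [-3, -1]
  satisfied 2 clause(s); 4 remain; assigned so far: [6]
unit clause [-4] forces x4=F; simplify:
  satisfied 2 clause(s); 2 remain; assigned so far: [4, 6]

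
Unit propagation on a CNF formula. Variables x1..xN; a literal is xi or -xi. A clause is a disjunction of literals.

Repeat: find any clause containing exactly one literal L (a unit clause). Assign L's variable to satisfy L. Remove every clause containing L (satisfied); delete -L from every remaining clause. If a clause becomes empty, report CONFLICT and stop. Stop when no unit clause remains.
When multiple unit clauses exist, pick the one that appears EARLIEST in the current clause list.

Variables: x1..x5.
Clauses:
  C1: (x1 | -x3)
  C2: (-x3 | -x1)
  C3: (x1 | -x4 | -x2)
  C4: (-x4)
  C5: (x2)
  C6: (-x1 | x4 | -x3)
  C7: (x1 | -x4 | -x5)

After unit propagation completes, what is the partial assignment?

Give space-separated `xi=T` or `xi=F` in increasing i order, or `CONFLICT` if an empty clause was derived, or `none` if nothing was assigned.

unit clause [-4] forces x4=F; simplify:
  drop 4 from [-1, 4, -3] -> [-1, -3]
  satisfied 3 clause(s); 4 remain; assigned so far: [4]
unit clause [2] forces x2=T; simplify:
  satisfied 1 clause(s); 3 remain; assigned so far: [2, 4]

Answer: x2=T x4=F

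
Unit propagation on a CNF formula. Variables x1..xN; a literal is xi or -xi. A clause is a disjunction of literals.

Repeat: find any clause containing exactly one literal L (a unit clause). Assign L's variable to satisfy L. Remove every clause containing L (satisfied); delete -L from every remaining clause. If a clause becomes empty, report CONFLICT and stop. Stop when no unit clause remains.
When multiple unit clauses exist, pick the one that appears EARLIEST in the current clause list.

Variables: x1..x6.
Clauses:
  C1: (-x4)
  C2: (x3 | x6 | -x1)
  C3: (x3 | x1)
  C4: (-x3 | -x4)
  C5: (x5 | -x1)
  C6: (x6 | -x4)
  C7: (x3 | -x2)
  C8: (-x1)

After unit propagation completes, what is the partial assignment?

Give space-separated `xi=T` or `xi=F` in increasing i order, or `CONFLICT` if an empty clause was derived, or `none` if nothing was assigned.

unit clause [-4] forces x4=F; simplify:
  satisfied 3 clause(s); 5 remain; assigned so far: [4]
unit clause [-1] forces x1=F; simplify:
  drop 1 from [3, 1] -> [3]
  satisfied 3 clause(s); 2 remain; assigned so far: [1, 4]
unit clause [3] forces x3=T; simplify:
  satisfied 2 clause(s); 0 remain; assigned so far: [1, 3, 4]

Answer: x1=F x3=T x4=F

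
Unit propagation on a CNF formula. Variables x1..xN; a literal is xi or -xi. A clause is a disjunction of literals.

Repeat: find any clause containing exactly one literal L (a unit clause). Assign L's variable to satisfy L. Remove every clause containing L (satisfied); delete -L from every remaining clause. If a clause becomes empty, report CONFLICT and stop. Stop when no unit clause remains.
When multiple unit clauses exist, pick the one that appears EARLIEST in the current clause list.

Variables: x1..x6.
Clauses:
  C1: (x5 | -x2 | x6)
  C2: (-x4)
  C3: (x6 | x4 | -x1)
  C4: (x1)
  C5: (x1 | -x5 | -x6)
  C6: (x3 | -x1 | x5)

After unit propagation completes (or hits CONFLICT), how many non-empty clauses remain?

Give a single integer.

unit clause [-4] forces x4=F; simplify:
  drop 4 from [6, 4, -1] -> [6, -1]
  satisfied 1 clause(s); 5 remain; assigned so far: [4]
unit clause [1] forces x1=T; simplify:
  drop -1 from [6, -1] -> [6]
  drop -1 from [3, -1, 5] -> [3, 5]
  satisfied 2 clause(s); 3 remain; assigned so far: [1, 4]
unit clause [6] forces x6=T; simplify:
  satisfied 2 clause(s); 1 remain; assigned so far: [1, 4, 6]

Answer: 1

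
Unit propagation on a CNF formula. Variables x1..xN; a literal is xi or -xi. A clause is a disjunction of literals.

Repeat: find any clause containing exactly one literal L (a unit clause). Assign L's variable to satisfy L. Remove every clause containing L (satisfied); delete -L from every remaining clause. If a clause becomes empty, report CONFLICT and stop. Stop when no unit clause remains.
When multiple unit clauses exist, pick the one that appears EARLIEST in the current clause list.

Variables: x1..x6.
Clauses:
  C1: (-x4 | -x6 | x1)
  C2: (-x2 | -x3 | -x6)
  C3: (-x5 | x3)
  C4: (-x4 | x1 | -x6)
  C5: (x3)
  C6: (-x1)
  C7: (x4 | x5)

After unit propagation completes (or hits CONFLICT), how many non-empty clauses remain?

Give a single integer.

unit clause [3] forces x3=T; simplify:
  drop -3 from [-2, -3, -6] -> [-2, -6]
  satisfied 2 clause(s); 5 remain; assigned so far: [3]
unit clause [-1] forces x1=F; simplify:
  drop 1 from [-4, -6, 1] -> [-4, -6]
  drop 1 from [-4, 1, -6] -> [-4, -6]
  satisfied 1 clause(s); 4 remain; assigned so far: [1, 3]

Answer: 4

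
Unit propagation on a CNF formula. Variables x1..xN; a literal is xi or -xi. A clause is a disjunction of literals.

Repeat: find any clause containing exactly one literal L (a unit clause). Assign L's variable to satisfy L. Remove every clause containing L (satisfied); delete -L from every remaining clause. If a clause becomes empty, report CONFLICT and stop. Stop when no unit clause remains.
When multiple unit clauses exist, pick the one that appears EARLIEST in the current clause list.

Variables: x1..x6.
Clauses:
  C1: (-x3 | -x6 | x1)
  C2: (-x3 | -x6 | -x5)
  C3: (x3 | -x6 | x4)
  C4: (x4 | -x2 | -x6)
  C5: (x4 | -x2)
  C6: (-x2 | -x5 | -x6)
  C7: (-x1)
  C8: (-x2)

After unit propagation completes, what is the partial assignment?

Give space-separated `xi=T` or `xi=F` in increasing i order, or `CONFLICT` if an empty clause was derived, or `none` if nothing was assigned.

unit clause [-1] forces x1=F; simplify:
  drop 1 from [-3, -6, 1] -> [-3, -6]
  satisfied 1 clause(s); 7 remain; assigned so far: [1]
unit clause [-2] forces x2=F; simplify:
  satisfied 4 clause(s); 3 remain; assigned so far: [1, 2]

Answer: x1=F x2=F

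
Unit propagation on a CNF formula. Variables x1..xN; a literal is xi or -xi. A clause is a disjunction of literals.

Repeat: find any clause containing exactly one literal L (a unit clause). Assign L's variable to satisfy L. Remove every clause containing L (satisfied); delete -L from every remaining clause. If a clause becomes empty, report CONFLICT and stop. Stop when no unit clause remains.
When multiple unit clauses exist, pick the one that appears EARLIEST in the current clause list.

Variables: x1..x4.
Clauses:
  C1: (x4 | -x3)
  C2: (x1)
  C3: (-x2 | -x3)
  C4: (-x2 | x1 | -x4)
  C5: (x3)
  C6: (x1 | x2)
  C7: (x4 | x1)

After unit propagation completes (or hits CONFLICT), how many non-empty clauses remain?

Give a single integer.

Answer: 0

Derivation:
unit clause [1] forces x1=T; simplify:
  satisfied 4 clause(s); 3 remain; assigned so far: [1]
unit clause [3] forces x3=T; simplify:
  drop -3 from [4, -3] -> [4]
  drop -3 from [-2, -3] -> [-2]
  satisfied 1 clause(s); 2 remain; assigned so far: [1, 3]
unit clause [4] forces x4=T; simplify:
  satisfied 1 clause(s); 1 remain; assigned so far: [1, 3, 4]
unit clause [-2] forces x2=F; simplify:
  satisfied 1 clause(s); 0 remain; assigned so far: [1, 2, 3, 4]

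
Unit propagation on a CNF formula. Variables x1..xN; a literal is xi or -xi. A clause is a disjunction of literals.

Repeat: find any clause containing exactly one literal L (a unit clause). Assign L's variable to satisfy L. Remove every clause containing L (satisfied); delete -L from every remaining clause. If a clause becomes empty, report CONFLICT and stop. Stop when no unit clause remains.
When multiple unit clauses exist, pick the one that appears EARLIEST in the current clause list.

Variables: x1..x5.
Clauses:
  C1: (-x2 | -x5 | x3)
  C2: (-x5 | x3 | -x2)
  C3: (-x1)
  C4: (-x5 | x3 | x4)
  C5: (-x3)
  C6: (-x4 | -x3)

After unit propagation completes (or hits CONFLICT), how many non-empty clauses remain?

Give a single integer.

Answer: 3

Derivation:
unit clause [-1] forces x1=F; simplify:
  satisfied 1 clause(s); 5 remain; assigned so far: [1]
unit clause [-3] forces x3=F; simplify:
  drop 3 from [-2, -5, 3] -> [-2, -5]
  drop 3 from [-5, 3, -2] -> [-5, -2]
  drop 3 from [-5, 3, 4] -> [-5, 4]
  satisfied 2 clause(s); 3 remain; assigned so far: [1, 3]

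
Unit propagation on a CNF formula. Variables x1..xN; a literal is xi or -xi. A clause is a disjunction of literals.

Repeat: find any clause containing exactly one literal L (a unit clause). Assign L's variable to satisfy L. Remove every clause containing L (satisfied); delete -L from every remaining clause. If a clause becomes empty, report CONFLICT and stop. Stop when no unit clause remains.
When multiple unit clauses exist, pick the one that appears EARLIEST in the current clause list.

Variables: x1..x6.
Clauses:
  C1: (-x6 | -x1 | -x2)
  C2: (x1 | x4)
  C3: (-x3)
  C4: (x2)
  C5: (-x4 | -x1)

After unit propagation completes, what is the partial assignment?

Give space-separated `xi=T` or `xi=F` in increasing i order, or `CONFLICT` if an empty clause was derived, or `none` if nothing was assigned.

Answer: x2=T x3=F

Derivation:
unit clause [-3] forces x3=F; simplify:
  satisfied 1 clause(s); 4 remain; assigned so far: [3]
unit clause [2] forces x2=T; simplify:
  drop -2 from [-6, -1, -2] -> [-6, -1]
  satisfied 1 clause(s); 3 remain; assigned so far: [2, 3]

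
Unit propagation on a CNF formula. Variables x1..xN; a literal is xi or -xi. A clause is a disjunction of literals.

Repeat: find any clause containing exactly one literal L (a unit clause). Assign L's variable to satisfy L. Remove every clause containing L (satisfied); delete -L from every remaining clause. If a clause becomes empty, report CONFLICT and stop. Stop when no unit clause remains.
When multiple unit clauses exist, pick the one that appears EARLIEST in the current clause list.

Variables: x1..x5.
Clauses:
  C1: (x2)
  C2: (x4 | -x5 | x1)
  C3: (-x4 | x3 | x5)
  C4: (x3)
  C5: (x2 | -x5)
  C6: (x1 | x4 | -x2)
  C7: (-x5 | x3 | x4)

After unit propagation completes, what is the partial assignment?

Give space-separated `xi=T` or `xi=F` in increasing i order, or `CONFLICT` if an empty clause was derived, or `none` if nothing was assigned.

unit clause [2] forces x2=T; simplify:
  drop -2 from [1, 4, -2] -> [1, 4]
  satisfied 2 clause(s); 5 remain; assigned so far: [2]
unit clause [3] forces x3=T; simplify:
  satisfied 3 clause(s); 2 remain; assigned so far: [2, 3]

Answer: x2=T x3=T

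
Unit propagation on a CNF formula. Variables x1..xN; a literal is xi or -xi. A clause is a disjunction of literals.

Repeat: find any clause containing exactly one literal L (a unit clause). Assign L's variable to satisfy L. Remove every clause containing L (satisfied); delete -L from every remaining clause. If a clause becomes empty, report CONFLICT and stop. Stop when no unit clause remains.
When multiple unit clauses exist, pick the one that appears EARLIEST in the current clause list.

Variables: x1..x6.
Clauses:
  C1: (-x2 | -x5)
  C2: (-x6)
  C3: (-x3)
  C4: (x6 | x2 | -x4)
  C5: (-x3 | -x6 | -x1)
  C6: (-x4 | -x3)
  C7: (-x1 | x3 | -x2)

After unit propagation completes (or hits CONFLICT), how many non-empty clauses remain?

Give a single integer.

Answer: 3

Derivation:
unit clause [-6] forces x6=F; simplify:
  drop 6 from [6, 2, -4] -> [2, -4]
  satisfied 2 clause(s); 5 remain; assigned so far: [6]
unit clause [-3] forces x3=F; simplify:
  drop 3 from [-1, 3, -2] -> [-1, -2]
  satisfied 2 clause(s); 3 remain; assigned so far: [3, 6]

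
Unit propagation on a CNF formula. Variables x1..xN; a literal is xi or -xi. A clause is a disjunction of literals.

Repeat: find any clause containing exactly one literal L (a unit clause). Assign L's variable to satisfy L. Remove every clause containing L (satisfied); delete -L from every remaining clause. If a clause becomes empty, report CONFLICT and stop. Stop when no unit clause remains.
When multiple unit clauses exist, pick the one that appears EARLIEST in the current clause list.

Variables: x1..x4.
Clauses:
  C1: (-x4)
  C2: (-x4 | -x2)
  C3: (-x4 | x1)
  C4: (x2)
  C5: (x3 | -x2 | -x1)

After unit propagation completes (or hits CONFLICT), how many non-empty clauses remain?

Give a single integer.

unit clause [-4] forces x4=F; simplify:
  satisfied 3 clause(s); 2 remain; assigned so far: [4]
unit clause [2] forces x2=T; simplify:
  drop -2 from [3, -2, -1] -> [3, -1]
  satisfied 1 clause(s); 1 remain; assigned so far: [2, 4]

Answer: 1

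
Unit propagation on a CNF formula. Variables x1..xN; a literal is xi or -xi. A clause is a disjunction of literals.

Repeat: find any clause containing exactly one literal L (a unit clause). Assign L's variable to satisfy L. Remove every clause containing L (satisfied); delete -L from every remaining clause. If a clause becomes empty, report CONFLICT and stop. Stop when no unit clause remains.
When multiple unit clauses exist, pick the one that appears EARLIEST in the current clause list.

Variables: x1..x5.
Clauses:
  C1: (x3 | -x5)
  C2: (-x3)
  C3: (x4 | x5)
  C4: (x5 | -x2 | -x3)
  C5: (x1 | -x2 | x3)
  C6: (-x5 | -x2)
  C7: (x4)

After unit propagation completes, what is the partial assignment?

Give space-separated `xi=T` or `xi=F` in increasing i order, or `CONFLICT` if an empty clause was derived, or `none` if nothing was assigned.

Answer: x3=F x4=T x5=F

Derivation:
unit clause [-3] forces x3=F; simplify:
  drop 3 from [3, -5] -> [-5]
  drop 3 from [1, -2, 3] -> [1, -2]
  satisfied 2 clause(s); 5 remain; assigned so far: [3]
unit clause [-5] forces x5=F; simplify:
  drop 5 from [4, 5] -> [4]
  satisfied 2 clause(s); 3 remain; assigned so far: [3, 5]
unit clause [4] forces x4=T; simplify:
  satisfied 2 clause(s); 1 remain; assigned so far: [3, 4, 5]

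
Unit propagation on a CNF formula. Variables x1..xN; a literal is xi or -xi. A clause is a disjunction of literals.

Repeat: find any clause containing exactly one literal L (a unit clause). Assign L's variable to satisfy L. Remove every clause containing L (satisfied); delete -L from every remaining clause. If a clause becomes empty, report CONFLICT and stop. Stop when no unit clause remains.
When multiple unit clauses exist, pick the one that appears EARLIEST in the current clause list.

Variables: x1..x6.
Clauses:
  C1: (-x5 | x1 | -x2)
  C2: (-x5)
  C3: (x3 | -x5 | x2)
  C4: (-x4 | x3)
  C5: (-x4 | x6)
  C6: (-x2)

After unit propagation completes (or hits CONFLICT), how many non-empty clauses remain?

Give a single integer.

unit clause [-5] forces x5=F; simplify:
  satisfied 3 clause(s); 3 remain; assigned so far: [5]
unit clause [-2] forces x2=F; simplify:
  satisfied 1 clause(s); 2 remain; assigned so far: [2, 5]

Answer: 2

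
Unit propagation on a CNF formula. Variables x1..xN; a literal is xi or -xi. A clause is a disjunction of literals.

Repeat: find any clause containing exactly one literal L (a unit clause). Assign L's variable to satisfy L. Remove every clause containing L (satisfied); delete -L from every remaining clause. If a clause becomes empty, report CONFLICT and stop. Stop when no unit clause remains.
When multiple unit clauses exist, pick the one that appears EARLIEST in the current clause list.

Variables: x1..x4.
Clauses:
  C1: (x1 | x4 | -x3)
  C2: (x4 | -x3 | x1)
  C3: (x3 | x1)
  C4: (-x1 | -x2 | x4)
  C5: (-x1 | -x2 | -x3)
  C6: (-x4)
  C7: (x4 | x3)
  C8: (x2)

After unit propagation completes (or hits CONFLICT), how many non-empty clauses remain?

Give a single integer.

unit clause [-4] forces x4=F; simplify:
  drop 4 from [1, 4, -3] -> [1, -3]
  drop 4 from [4, -3, 1] -> [-3, 1]
  drop 4 from [-1, -2, 4] -> [-1, -2]
  drop 4 from [4, 3] -> [3]
  satisfied 1 clause(s); 7 remain; assigned so far: [4]
unit clause [3] forces x3=T; simplify:
  drop -3 from [1, -3] -> [1]
  drop -3 from [-3, 1] -> [1]
  drop -3 from [-1, -2, -3] -> [-1, -2]
  satisfied 2 clause(s); 5 remain; assigned so far: [3, 4]
unit clause [1] forces x1=T; simplify:
  drop -1 from [-1, -2] -> [-2]
  drop -1 from [-1, -2] -> [-2]
  satisfied 2 clause(s); 3 remain; assigned so far: [1, 3, 4]
unit clause [-2] forces x2=F; simplify:
  drop 2 from [2] -> [] (empty!)
  satisfied 2 clause(s); 1 remain; assigned so far: [1, 2, 3, 4]
CONFLICT (empty clause)

Answer: 0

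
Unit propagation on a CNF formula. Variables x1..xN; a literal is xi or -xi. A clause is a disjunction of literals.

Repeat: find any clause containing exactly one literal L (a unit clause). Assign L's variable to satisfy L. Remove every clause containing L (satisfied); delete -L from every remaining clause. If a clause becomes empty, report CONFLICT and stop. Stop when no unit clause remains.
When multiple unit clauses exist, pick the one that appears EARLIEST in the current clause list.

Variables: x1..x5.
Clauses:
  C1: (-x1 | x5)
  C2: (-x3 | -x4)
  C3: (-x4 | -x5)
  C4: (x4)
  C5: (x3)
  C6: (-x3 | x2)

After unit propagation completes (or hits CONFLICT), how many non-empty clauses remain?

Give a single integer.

Answer: 2

Derivation:
unit clause [4] forces x4=T; simplify:
  drop -4 from [-3, -4] -> [-3]
  drop -4 from [-4, -5] -> [-5]
  satisfied 1 clause(s); 5 remain; assigned so far: [4]
unit clause [-3] forces x3=F; simplify:
  drop 3 from [3] -> [] (empty!)
  satisfied 2 clause(s); 3 remain; assigned so far: [3, 4]
CONFLICT (empty clause)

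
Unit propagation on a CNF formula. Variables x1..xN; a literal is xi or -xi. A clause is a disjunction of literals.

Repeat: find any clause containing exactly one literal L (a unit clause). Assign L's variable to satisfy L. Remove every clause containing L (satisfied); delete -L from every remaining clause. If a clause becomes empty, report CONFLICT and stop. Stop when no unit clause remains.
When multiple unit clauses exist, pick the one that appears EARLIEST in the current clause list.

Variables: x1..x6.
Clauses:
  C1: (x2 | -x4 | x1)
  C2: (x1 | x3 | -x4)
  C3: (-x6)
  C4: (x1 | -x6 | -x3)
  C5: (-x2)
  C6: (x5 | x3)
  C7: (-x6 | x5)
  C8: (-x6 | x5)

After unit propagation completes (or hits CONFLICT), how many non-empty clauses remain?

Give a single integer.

Answer: 3

Derivation:
unit clause [-6] forces x6=F; simplify:
  satisfied 4 clause(s); 4 remain; assigned so far: [6]
unit clause [-2] forces x2=F; simplify:
  drop 2 from [2, -4, 1] -> [-4, 1]
  satisfied 1 clause(s); 3 remain; assigned so far: [2, 6]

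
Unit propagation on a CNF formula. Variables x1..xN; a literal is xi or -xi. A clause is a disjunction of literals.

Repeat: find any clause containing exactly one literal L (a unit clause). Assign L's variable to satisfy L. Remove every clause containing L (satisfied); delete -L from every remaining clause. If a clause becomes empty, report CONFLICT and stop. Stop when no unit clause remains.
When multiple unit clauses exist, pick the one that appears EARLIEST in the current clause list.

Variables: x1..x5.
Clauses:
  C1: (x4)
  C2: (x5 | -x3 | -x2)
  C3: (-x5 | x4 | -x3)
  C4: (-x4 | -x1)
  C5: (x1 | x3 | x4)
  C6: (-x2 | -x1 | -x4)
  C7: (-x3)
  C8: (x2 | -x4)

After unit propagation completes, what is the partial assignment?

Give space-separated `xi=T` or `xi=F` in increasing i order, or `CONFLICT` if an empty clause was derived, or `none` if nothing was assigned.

Answer: x1=F x2=T x3=F x4=T

Derivation:
unit clause [4] forces x4=T; simplify:
  drop -4 from [-4, -1] -> [-1]
  drop -4 from [-2, -1, -4] -> [-2, -1]
  drop -4 from [2, -4] -> [2]
  satisfied 3 clause(s); 5 remain; assigned so far: [4]
unit clause [-1] forces x1=F; simplify:
  satisfied 2 clause(s); 3 remain; assigned so far: [1, 4]
unit clause [-3] forces x3=F; simplify:
  satisfied 2 clause(s); 1 remain; assigned so far: [1, 3, 4]
unit clause [2] forces x2=T; simplify:
  satisfied 1 clause(s); 0 remain; assigned so far: [1, 2, 3, 4]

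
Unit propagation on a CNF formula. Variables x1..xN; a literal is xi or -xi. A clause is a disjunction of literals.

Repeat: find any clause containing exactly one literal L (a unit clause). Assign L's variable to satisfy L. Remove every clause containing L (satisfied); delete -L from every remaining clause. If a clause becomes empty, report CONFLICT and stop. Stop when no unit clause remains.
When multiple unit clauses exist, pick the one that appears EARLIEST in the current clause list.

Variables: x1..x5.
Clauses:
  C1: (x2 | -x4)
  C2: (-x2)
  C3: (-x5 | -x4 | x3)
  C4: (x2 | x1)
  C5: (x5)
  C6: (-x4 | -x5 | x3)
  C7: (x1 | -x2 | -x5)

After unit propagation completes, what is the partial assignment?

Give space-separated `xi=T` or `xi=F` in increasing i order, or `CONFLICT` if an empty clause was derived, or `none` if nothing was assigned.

Answer: x1=T x2=F x4=F x5=T

Derivation:
unit clause [-2] forces x2=F; simplify:
  drop 2 from [2, -4] -> [-4]
  drop 2 from [2, 1] -> [1]
  satisfied 2 clause(s); 5 remain; assigned so far: [2]
unit clause [-4] forces x4=F; simplify:
  satisfied 3 clause(s); 2 remain; assigned so far: [2, 4]
unit clause [1] forces x1=T; simplify:
  satisfied 1 clause(s); 1 remain; assigned so far: [1, 2, 4]
unit clause [5] forces x5=T; simplify:
  satisfied 1 clause(s); 0 remain; assigned so far: [1, 2, 4, 5]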